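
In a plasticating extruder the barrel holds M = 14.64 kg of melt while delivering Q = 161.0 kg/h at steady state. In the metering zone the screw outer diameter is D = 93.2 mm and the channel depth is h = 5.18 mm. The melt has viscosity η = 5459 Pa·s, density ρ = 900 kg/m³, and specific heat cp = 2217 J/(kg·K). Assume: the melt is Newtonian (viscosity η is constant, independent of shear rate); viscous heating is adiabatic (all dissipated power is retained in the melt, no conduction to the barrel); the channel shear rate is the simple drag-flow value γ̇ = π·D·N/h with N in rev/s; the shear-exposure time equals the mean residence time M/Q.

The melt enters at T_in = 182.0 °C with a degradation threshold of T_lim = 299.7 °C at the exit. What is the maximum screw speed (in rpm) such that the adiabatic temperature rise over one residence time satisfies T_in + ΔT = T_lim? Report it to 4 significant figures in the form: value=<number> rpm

value=12.17 rpm

Convert throughput: Q = 161.0 kg/h = 161.0/3600 = 0.0447222 kg/s
t_res = M / Q_s = 14.64 / 0.0447222 = 327.354 s
Geometry in SI: D = 93.2 mm → 0.0932 m, h = 5.18 mm → 0.00518 m
Allowable rise: ΔT_a = T_lim − T_in = 299.7 − 182.0 = 117.7 K
γ̇_max² = ΔT_a·ρ·cp / (η·t_res) = [117.7 × 900 × 2217] / [5459 × 327.354] = 131.418 s⁻²
γ̇_max = √131.418 = 11.4638 s⁻¹
N_max = γ̇_max h / (πD) = 11.4638·0.00518/(π·0.0932) = 0.202811 rev/s → ×60 = 12.1686 rpm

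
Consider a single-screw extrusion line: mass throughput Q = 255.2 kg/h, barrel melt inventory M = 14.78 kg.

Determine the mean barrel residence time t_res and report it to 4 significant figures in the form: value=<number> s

value=208.5 s

Throughput in SI: Q_s = 255.2 kg/h ÷ 3600 s/h = 0.0708889 kg/s
Mean residence time: t_res = M/Q_s = 14.78 kg / 0.0708889 kg/s = 208.495 s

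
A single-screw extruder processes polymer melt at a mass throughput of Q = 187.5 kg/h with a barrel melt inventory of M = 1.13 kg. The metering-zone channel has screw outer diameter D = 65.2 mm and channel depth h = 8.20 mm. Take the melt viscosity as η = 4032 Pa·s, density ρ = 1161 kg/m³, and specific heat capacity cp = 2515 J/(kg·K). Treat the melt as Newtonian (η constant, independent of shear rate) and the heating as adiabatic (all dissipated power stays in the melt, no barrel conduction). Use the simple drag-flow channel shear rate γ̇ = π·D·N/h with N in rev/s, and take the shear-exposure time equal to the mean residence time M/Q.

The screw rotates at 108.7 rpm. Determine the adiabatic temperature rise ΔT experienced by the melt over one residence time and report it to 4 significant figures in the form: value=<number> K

value=61.36 K

Q_s = Q / 3600 = 187.5 / 3600 = 0.0520833 kg/s
t_res = M / Q_s = 1.13 ÷ 0.0520833 = 21.696 s
Convert to SI: D = 0.0652 m, h = 0.0082 m, N = 108.7/60 = 1.81167 rev/s
γ̇ = π D N / h = (π)(0.0652)(1.81167) / 0.0082 = 45.2545 s⁻¹
ΔT = η·γ̇²·t_res/(ρ·cp) = [4032 × 45.2545² × 21.696] / [1161 × 2515] = 61.3555 K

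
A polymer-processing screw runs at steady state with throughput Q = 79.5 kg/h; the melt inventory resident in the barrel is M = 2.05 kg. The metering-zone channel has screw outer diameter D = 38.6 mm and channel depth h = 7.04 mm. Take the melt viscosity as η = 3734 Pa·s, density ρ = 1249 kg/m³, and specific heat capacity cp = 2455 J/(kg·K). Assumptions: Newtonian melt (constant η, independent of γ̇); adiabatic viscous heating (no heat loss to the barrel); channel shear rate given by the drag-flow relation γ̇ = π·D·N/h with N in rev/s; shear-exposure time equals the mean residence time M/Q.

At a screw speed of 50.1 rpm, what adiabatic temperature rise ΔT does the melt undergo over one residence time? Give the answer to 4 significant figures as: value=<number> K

value=23.39 K

Convert throughput: Q = 79.5 kg/h = 79.5/3600 = 0.0220833 kg/s
t_res = M / Q_s = 2.05 ÷ 0.0220833 = 92.8302 s
Convert to SI: D = 0.0386 m, h = 0.00704 m, N = 50.1/60 = 0.835 rev/s
γ̇ = π·D·N / h = π · 0.0386 · 0.835 / 0.00704 = 14.3831 s⁻¹
Adiabatic rise: ΔT = η γ̇² t_res / (ρ cp) = 3734·(14.3831)²·92.8302 / (1249·2455) = 23.3858 K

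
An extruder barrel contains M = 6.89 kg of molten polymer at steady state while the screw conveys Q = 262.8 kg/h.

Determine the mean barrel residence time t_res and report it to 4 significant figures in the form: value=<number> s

Q_s = Q / 3600 = 262.8 / 3600 = 0.073 kg/s
t_res = M / Q_s = 6.89 / 0.073 = 94.3836 s

value=94.38 s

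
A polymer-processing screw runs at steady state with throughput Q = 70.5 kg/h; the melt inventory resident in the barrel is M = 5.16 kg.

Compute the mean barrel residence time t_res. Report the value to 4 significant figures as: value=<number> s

Q_s = Q / 3600 = 70.5 / 3600 = 0.0195833 kg/s
t_res = M / Q_s = 5.16 / 0.0195833 = 263.489 s

value=263.5 s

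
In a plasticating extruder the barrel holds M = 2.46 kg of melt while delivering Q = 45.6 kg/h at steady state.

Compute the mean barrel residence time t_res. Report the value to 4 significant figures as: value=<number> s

value=194.2 s

Throughput in SI: Q_s = 45.6 kg/h ÷ 3600 s/h = 0.0126667 kg/s
t_res = M / Q_s = 2.46 / 0.0126667 = 194.211 s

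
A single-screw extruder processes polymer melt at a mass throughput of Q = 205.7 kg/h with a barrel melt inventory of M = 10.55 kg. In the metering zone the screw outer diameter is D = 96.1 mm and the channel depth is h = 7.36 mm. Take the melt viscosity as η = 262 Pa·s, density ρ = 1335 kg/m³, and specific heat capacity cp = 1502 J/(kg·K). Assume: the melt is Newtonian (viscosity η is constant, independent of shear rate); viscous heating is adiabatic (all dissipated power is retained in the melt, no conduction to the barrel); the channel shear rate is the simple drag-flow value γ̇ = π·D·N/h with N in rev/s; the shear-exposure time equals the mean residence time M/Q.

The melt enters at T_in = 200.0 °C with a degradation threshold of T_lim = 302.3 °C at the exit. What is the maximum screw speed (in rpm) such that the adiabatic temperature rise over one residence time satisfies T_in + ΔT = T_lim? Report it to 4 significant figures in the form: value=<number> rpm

value=95.25 rpm

Q_s = Q / 3600 = 205.7 / 3600 = 0.0571389 kg/s
t_res = M / Q_s = 10.55 / 0.0571389 = 184.638 s
Convert to metres: D = 0.0961 m, h = 0.00736 m
Allowable rise: ΔT_a = T_lim − T_in = 302.3 − 200.0 = 102.3 K
γ̇_max² = ΔT_a·ρ·cp/(η·t_res) = 102.3·1335·1502/(262·184.638) = 4240.38 s⁻²
Take the square root: γ̇_max = √(4240.38) = 65.1182 s⁻¹
N_max = γ̇_max·h / (π·D) = 65.1182 · 0.00736 / (π · 0.0961) = 1.58748 rev/s = 95.2485 rpm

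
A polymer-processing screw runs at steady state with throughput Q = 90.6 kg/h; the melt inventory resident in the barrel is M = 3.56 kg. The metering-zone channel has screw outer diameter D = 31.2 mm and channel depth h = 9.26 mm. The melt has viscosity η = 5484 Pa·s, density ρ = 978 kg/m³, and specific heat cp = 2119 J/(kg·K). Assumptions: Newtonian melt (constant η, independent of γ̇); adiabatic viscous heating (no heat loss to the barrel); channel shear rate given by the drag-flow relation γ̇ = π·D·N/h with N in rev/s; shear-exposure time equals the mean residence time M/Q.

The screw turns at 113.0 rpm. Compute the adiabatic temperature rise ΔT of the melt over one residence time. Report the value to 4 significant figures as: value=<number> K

Throughput in SI: Q_s = 90.6 kg/h ÷ 3600 s/h = 0.0251667 kg/s
Mean residence time: t_res = M/Q_s = 3.56 kg / 0.0251667 kg/s = 141.457 s
Geometry in metres: D = 31.2 mm → 0.0312 m, h = 9.26 mm → 0.00926 m; screw speed N = 113.0 rpm = 1.88333 rev/s
Shear rate: γ̇ = πDN/h = π·0.0312·1.88333/0.00926 = 19.9352 s⁻¹
Adiabatic rise: ΔT = η γ̇² t_res / (ρ cp) = 5484·(19.9352)²·141.457 / (978·2119) = 148.762 K

value=148.8 K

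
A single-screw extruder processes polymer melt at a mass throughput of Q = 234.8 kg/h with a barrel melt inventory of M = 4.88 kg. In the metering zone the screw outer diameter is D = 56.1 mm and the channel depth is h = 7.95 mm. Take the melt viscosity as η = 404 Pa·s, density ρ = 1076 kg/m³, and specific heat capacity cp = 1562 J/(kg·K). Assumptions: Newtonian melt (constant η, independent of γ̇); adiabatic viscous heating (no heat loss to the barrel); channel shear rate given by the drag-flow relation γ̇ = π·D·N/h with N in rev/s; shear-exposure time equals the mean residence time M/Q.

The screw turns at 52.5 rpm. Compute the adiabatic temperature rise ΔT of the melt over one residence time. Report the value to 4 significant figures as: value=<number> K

value=6.767 K

Convert throughput: Q = 234.8 kg/h = 234.8/3600 = 0.0652222 kg/s
Mean residence time: t_res = M/Q_s = 4.88 kg / 0.0652222 kg/s = 74.8211 s
D = 56.1 mm = 0.0561 m;  h = 7.95 mm = 0.00795 m;  N = 52.5 rpm / 60 = 0.875 rev/s
γ̇ = π D N / h = (π)(0.0561)(0.875) / 0.00795 = 19.3979 s⁻¹
ΔT = η·γ̇²·t_res/(ρ·cp) = [404 × 19.3979² × 74.8211] / [1076 × 1562] = 6.76737 K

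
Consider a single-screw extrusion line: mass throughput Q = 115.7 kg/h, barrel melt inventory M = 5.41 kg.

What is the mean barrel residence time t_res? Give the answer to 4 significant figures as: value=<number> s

value=168.3 s

Q_s = Q / 3600 = 115.7 / 3600 = 0.0321389 kg/s
t_res = M / Q_s = 5.41 ÷ 0.0321389 = 168.332 s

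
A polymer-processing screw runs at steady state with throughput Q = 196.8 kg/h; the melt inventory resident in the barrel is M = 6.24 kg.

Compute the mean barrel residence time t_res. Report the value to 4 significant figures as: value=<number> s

value=114.1 s

Convert throughput: Q = 196.8 kg/h = 196.8/3600 = 0.0546667 kg/s
t_res = M / Q_s = 6.24 / 0.0546667 = 114.146 s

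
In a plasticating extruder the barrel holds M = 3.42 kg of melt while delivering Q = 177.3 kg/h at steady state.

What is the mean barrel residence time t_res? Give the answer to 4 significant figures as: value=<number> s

value=69.44 s

Q_s = Q / 3600 = 177.3 / 3600 = 0.04925 kg/s
Mean residence time: t_res = M/Q_s = 3.42 kg / 0.04925 kg/s = 69.4416 s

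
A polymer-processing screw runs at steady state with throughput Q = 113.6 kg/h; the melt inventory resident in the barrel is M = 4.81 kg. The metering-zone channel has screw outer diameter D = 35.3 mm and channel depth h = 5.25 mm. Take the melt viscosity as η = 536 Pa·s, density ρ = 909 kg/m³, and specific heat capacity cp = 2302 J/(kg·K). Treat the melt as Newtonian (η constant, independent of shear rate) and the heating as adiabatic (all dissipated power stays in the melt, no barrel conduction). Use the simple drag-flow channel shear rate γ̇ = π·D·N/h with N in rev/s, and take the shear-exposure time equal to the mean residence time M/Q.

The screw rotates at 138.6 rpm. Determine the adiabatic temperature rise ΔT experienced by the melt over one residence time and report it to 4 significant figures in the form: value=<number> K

value=92.96 K

Convert throughput: Q = 113.6 kg/h = 113.6/3600 = 0.0315556 kg/s
t_res = M / Q_s = 4.81 / 0.0315556 = 152.43 s
Geometry in metres: D = 35.3 mm → 0.0353 m, h = 5.25 mm → 0.00525 m; screw speed N = 138.6 rpm = 2.31 rev/s
γ̇ = π D N / h = (π)(0.0353)(2.31) / 0.00525 = 48.7952 s⁻¹
ΔT = η·γ̇²·t_res / (ρ·cp) = 536 · (48.7952)² · 152.43 / (909 · 2302) = 92.965 K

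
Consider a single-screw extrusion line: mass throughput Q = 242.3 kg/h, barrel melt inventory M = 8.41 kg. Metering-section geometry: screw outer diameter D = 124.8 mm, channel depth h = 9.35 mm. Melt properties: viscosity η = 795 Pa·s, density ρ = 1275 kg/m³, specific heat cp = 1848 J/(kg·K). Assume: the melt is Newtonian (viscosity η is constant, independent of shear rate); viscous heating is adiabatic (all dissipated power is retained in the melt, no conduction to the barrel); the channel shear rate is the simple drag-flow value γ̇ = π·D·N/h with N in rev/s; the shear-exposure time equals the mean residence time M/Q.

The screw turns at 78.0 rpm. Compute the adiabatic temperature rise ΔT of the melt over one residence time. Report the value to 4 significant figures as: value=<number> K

Q_s = Q / 3600 = 242.3 / 3600 = 0.0673056 kg/s
Mean residence time: t_res = M/Q_s = 8.41 kg / 0.0673056 kg/s = 124.953 s
D = 124.8 mm = 0.1248 m;  h = 9.35 mm = 0.00935 m;  N = 78.0 rpm / 60 = 1.3 rev/s
Shear rate: γ̇ = πDN/h = π·0.1248·1.3/0.00935 = 54.5125 s⁻¹
Adiabatic rise: ΔT = η γ̇² t_res / (ρ cp) = 795·(54.5125)²·124.953 / (1275·1848) = 125.283 K

value=125.3 K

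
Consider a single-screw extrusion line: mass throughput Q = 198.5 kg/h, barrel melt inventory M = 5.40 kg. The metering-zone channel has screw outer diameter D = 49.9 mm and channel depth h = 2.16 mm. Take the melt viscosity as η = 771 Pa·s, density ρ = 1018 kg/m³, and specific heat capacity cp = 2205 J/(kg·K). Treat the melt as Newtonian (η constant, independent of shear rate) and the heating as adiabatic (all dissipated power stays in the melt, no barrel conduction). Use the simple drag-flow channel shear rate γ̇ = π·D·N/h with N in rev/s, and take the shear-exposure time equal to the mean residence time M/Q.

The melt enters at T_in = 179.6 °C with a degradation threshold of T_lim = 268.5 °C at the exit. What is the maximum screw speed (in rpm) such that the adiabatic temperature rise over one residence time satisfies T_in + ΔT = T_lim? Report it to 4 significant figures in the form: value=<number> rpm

Q_s = Q / 3600 = 198.5 / 3600 = 0.0551389 kg/s
Mean residence time: t_res = M/Q_s = 5.40 kg / 0.0551389 kg/s = 97.9345 s
Convert to metres: D = 0.0499 m, h = 0.00216 m
ΔT_a = T_lim − T_in = 268.5 − 179.6 = 88.9 K
Invert ΔT = ηγ̇²t_res/(ρcp) for γ̇: γ̇_max² = ΔT_a ρ cp / (η t_res) = 88.9·1018·2205 / (771·97.9345) = 2642.82 s⁻²
γ̇_max = √2642.82 = 51.4084 s⁻¹
N_max = γ̇_max h / (πD) = 51.4084·0.00216/(π·0.0499) = 0.708333 rev/s → ×60 = 42.5 rpm

value=42.50 rpm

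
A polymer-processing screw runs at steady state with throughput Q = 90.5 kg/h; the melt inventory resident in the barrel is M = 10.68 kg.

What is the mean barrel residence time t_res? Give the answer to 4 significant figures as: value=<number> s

Throughput in SI: Q_s = 90.5 kg/h ÷ 3600 s/h = 0.0251389 kg/s
Mean residence time: t_res = M/Q_s = 10.68 kg / 0.0251389 kg/s = 424.84 s

value=424.8 s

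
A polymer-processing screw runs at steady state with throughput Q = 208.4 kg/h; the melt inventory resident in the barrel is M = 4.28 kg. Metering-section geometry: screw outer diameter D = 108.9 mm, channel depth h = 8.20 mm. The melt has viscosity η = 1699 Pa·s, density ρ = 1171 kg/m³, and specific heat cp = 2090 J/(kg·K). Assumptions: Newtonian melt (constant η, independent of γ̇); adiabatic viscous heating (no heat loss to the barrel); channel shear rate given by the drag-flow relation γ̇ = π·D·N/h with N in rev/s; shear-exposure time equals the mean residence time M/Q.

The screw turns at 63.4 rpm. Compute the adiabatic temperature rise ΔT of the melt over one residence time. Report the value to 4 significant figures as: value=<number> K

value=99.76 K

Q_s = Q / 3600 = 208.4 / 3600 = 0.0578889 kg/s
t_res = M / Q_s = 4.28 / 0.0578889 = 73.9347 s
D = 108.9 mm = 0.1089 m;  h = 8.20 mm = 0.0082 m;  N = 63.4 rpm / 60 = 1.05667 rev/s
γ̇ = π D N / h = (π)(0.1089)(1.05667) / 0.0082 = 44.0861 s⁻¹
Adiabatic rise: ΔT = η γ̇² t_res / (ρ cp) = 1699·(44.0861)²·73.9347 / (1171·2090) = 99.7568 K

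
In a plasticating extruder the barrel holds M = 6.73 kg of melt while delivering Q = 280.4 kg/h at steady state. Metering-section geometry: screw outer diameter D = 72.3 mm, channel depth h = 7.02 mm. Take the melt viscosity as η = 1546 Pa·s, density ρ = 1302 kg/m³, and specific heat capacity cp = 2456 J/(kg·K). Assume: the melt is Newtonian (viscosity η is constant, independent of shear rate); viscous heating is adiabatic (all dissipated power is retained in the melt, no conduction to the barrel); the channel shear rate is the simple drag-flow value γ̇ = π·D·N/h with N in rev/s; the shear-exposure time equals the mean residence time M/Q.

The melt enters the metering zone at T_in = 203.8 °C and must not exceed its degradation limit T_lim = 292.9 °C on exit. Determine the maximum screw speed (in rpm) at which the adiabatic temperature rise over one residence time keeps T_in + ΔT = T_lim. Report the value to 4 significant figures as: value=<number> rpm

Throughput in SI: Q_s = 280.4 kg/h ÷ 3600 s/h = 0.0778889 kg/s
t_res = M / Q_s = 6.73 / 0.0778889 = 86.4051 s
D = 72.3 mm = 0.0723 m;  h = 7.02 mm = 0.00702 m
ΔT_a = T_lim − T_in = 292.9 − 203.8 = 89.1 K
γ̇_max² = ΔT_a·ρ·cp/(η·t_res) = 89.1·1302·2456/(1546·86.4051) = 2132.89 s⁻²
γ̇_max = sqrt(2132.89) = 46.1832 s⁻¹
N_max = γ̇_max·h / (π·D) = 46.1832 · 0.00702 / (π · 0.0723) = 1.42736 rev/s = 85.6415 rpm

value=85.64 rpm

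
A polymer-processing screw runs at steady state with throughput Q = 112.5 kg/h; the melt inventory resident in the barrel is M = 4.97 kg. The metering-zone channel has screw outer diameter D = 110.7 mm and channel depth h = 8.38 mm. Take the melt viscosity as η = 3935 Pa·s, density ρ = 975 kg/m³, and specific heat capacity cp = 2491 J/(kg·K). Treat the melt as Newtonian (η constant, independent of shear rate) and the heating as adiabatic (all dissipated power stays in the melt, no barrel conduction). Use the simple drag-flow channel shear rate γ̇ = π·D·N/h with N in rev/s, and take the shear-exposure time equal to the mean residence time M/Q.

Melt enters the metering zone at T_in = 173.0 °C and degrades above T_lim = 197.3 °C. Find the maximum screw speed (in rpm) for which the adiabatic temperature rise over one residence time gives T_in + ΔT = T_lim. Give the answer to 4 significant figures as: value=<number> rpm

Q_s = Q / 3600 = 112.5 / 3600 = 0.03125 kg/s
t_res = M / Q_s = 4.97 / 0.03125 = 159.04 s
Geometry in SI: D = 110.7 mm → 0.1107 m, h = 8.38 mm → 0.00838 m
ΔT_a = T_lim − T_in = 197.3 °C − 173.0 °C = 24.3 K
γ̇_max² = ΔT_a·ρ·cp / (η·t_res) = [24.3 × 975 × 2491] / [3935 × 159.04] = 94.3047 s⁻²
γ̇_max = √94.3047 = 9.71106 s⁻¹
N_max = γ̇_max·h / (π·D) = 9.71106 · 0.00838 / (π · 0.1107) = 0.233999 rev/s = 14.0399 rpm

value=14.04 rpm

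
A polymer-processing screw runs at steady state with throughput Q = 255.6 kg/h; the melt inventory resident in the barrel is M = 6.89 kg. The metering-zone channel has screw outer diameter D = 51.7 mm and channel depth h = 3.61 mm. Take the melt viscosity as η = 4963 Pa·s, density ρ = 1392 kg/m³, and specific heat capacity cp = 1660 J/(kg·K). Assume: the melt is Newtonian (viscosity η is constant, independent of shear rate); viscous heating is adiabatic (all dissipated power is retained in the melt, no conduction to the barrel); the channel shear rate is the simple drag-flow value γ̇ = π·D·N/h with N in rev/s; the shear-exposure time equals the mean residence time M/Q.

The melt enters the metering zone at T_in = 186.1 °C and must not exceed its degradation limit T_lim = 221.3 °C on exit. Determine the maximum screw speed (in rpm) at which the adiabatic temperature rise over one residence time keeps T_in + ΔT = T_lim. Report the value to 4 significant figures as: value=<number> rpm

Throughput in SI: Q_s = 255.6 kg/h ÷ 3600 s/h = 0.071 kg/s
Mean residence time: t_res = M/Q_s = 6.89 kg / 0.071 kg/s = 97.0423 s
Geometry in SI: D = 51.7 mm → 0.0517 m, h = 3.61 mm → 0.00361 m
ΔT_a = T_lim − T_in = 221.3 − 186.1 = 35.2 K
γ̇_max² = ΔT_a·ρ·cp / (η·t_res) = [35.2 × 1392 × 1660] / [4963 × 97.0423] = 168.883 s⁻²
γ̇_max = √168.883 = 12.9955 s⁻¹
N_max = γ̇_max·h / (π·D) = 12.9955 · 0.00361 / (π · 0.0517) = 0.288841 rev/s = 17.3305 rpm

value=17.33 rpm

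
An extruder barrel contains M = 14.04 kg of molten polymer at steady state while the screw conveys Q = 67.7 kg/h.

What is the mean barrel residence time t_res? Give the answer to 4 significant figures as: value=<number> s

value=746.6 s

Q_s = Q / 3600 = 67.7 / 3600 = 0.0188056 kg/s
Mean residence time: t_res = M/Q_s = 14.04 kg / 0.0188056 kg/s = 746.588 s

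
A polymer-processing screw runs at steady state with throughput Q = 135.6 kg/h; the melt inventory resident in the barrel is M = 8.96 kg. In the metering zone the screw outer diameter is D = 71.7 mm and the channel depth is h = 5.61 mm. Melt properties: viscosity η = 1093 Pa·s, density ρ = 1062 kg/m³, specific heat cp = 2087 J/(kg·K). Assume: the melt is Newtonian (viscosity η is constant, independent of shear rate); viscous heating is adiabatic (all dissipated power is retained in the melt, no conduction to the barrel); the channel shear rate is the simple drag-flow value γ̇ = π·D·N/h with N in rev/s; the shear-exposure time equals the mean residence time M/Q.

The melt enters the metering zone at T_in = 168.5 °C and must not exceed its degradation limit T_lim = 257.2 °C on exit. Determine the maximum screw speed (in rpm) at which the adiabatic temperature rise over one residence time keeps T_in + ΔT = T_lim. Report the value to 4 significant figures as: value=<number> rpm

Throughput in SI: Q_s = 135.6 kg/h ÷ 3600 s/h = 0.0376667 kg/s
t_res = M / Q_s = 8.96 / 0.0376667 = 237.876 s
Geometry in SI: D = 71.7 mm → 0.0717 m, h = 5.61 mm → 0.00561 m
Allowable rise: ΔT_a = T_lim − T_in = 257.2 − 168.5 = 88.7 K
Invert ΔT = ηγ̇²t_res/(ρcp) for γ̇: γ̇_max² = ΔT_a ρ cp / (η t_res) = 88.7·1062·2087 / (1093·237.876) = 756.135 s⁻²
γ̇_max = sqrt(756.135) = 27.4979 s⁻¹
Solve γ̇ = πDN/h for N: N_max = γ̇_max·h/(π·D) = 27.4979 × 0.00561 / (π × 0.0717) = 0.684847 rev/s = 41.0908 rpm

value=41.09 rpm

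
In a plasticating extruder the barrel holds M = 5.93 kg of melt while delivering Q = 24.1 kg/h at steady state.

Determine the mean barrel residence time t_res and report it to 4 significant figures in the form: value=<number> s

value=885.8 s

Convert throughput: Q = 24.1 kg/h = 24.1/3600 = 0.00669444 kg/s
Mean residence time: t_res = M/Q_s = 5.93 kg / 0.00669444 kg/s = 885.809 s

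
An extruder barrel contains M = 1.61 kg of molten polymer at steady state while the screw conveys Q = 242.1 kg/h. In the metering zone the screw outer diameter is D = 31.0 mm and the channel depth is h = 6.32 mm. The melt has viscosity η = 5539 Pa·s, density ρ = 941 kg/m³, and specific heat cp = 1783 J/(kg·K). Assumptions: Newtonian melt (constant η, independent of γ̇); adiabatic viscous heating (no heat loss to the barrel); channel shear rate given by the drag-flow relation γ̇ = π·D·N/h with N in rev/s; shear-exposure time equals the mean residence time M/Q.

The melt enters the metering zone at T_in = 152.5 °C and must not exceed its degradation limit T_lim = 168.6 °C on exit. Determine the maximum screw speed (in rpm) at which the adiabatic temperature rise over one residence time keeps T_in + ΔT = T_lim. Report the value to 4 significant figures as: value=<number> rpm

Q_s = Q / 3600 = 242.1 / 3600 = 0.06725 kg/s
Mean residence time: t_res = M/Q_s = 1.61 kg / 0.06725 kg/s = 23.9405 s
D = 31.0 mm = 0.031 m;  h = 6.32 mm = 0.00632 m
Allowable rise: ΔT_a = T_lim − T_in = 168.6 − 152.5 = 16.1 K
Invert ΔT = ηγ̇²t_res/(ρcp) for γ̇: γ̇_max² = ΔT_a ρ cp / (η t_res) = 16.1·941·1783 / (5539·23.9405) = 203.705 s⁻²
γ̇_max = √203.705 = 14.2725 s⁻¹
N_max = γ̇_max h / (πD) = 14.2725·0.00632/(π·0.031) = 0.926204 rev/s → ×60 = 55.5722 rpm

value=55.57 rpm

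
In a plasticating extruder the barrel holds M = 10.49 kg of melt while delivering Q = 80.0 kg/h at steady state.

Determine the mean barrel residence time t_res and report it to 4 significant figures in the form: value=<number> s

value=472.1 s

Q_s = Q / 3600 = 80.0 / 3600 = 0.0222222 kg/s
t_res = M / Q_s = 10.49 ÷ 0.0222222 = 472.05 s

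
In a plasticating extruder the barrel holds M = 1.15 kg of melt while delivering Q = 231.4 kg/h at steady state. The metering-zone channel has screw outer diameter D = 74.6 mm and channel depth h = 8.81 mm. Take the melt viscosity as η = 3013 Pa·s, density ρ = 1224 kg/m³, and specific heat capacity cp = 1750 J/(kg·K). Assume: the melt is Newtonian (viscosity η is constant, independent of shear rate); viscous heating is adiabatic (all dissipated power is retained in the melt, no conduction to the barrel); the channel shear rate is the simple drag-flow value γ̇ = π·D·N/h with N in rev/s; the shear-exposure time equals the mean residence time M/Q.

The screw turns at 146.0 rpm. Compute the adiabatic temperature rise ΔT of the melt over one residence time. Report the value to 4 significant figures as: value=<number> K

value=105.4 K

Throughput in SI: Q_s = 231.4 kg/h ÷ 3600 s/h = 0.0642778 kg/s
Mean residence time: t_res = M/Q_s = 1.15 kg / 0.0642778 kg/s = 17.8911 s
Geometry in metres: D = 74.6 mm → 0.0746 m, h = 8.81 mm → 0.00881 m; screw speed N = 146.0 rpm = 2.43333 rev/s
γ̇ = π·D·N / h = π · 0.0746 · 2.43333 / 0.00881 = 64.7313 s⁻¹
ΔT = η·γ̇²·t_res / (ρ·cp) = 3013 · (64.7313)² · 17.8911 / (1224 · 1750) = 105.45 K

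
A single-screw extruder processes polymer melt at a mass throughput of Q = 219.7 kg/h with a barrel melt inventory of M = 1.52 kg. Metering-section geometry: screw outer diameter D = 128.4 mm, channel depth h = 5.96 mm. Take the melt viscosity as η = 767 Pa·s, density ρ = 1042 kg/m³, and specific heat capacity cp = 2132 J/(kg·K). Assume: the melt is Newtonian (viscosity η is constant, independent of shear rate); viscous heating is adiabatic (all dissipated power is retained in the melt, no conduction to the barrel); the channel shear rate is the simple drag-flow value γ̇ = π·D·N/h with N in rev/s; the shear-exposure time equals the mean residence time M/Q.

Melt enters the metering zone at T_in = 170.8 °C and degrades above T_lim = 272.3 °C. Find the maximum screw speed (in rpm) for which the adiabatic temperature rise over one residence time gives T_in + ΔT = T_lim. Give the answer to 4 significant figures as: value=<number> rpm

value=96.31 rpm

Throughput in SI: Q_s = 219.7 kg/h ÷ 3600 s/h = 0.0610278 kg/s
t_res = M / Q_s = 1.52 ÷ 0.0610278 = 24.9067 s
Convert to metres: D = 0.1284 m, h = 0.00596 m
ΔT_a = T_lim − T_in = 272.3 − 170.8 = 101.5 K
γ̇_max² = ΔT_a·ρ·cp/(η·t_res) = 101.5·1042·2132/(767·24.9067) = 11803.5 s⁻²
γ̇_max = √11803.5 = 108.644 s⁻¹
N_max = γ̇_max·h / (π·D) = 108.644 · 0.00596 / (π · 0.1284) = 1.60523 rev/s = 96.3136 rpm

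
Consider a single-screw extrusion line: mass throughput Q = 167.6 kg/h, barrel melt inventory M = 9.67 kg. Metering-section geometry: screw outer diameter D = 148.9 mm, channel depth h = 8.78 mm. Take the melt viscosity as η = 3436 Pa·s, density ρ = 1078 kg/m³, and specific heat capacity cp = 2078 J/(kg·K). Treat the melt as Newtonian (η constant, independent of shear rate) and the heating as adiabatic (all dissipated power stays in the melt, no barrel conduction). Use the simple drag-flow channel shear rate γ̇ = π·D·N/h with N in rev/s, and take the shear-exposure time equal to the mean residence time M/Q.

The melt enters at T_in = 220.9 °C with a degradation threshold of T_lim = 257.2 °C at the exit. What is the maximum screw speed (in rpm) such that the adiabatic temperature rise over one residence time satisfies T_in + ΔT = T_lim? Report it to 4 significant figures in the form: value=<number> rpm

value=12.02 rpm

Throughput in SI: Q_s = 167.6 kg/h ÷ 3600 s/h = 0.0465556 kg/s
t_res = M / Q_s = 9.67 / 0.0465556 = 207.709 s
Geometry in SI: D = 148.9 mm → 0.1489 m, h = 8.78 mm → 0.00878 m
ΔT_a = T_lim − T_in = 257.2 °C − 220.9 °C = 36.3 K
Invert ΔT = ηγ̇²t_res/(ρcp) for γ̇: γ̇_max² = ΔT_a ρ cp / (η t_res) = 36.3·1078·2078 / (3436·207.709) = 113.936 s⁻²
γ̇_max = sqrt(113.936) = 10.6741 s⁻¹
N_max = γ̇_max·h / (π·D) = 10.6741 · 0.00878 / (π · 0.1489) = 0.200346 rev/s = 12.0208 rpm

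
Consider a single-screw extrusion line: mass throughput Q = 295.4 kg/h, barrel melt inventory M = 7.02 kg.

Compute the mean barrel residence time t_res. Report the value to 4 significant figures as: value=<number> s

Convert throughput: Q = 295.4 kg/h = 295.4/3600 = 0.0820556 kg/s
Mean residence time: t_res = M/Q_s = 7.02 kg / 0.0820556 kg/s = 85.5518 s

value=85.55 s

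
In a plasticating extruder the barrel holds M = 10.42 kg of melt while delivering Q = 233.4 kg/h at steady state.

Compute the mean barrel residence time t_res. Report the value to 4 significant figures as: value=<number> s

Q_s = Q / 3600 = 233.4 / 3600 = 0.0648333 kg/s
Mean residence time: t_res = M/Q_s = 10.42 kg / 0.0648333 kg/s = 160.72 s

value=160.7 s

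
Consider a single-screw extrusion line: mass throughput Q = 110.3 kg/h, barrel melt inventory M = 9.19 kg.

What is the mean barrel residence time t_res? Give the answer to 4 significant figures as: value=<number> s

Convert throughput: Q = 110.3 kg/h = 110.3/3600 = 0.0306389 kg/s
Mean residence time: t_res = M/Q_s = 9.19 kg / 0.0306389 kg/s = 299.946 s

value=299.9 s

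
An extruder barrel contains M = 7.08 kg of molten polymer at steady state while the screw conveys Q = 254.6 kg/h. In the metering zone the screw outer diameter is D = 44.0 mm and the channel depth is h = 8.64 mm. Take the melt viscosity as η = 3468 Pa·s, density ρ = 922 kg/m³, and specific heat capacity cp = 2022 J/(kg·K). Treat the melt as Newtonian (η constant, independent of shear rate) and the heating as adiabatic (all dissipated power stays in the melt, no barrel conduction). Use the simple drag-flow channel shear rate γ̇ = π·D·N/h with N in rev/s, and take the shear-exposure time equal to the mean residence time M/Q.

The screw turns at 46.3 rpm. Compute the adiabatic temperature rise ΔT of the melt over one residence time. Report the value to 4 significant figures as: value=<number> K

value=28.38 K

Q_s = Q / 3600 = 254.6 / 3600 = 0.0707222 kg/s
t_res = M / Q_s = 7.08 ÷ 0.0707222 = 100.11 s
D = 44.0 mm = 0.044 m;  h = 8.64 mm = 0.00864 m;  N = 46.3 rpm / 60 = 0.771667 rev/s
Shear rate: γ̇ = πDN/h = π·0.044·0.771667/0.00864 = 12.3458 s⁻¹
Adiabatic rise: ΔT = η γ̇² t_res / (ρ cp) = 3468·(12.3458)²·100.11 / (922·2022) = 28.3845 K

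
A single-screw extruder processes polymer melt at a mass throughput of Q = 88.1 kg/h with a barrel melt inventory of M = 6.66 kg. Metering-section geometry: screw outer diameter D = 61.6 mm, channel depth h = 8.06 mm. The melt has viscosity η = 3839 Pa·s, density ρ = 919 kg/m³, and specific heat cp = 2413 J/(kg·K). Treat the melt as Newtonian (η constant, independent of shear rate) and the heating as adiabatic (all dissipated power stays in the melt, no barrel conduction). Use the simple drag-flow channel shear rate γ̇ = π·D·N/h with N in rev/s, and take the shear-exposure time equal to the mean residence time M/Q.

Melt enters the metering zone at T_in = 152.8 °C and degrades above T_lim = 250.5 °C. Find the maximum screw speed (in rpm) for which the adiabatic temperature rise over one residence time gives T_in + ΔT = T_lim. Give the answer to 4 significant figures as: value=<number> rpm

Q_s = Q / 3600 = 88.1 / 3600 = 0.0244722 kg/s
t_res = M / Q_s = 6.66 / 0.0244722 = 272.145 s
Convert to metres: D = 0.0616 m, h = 0.00806 m
ΔT_a = T_lim − T_in = 250.5 °C − 152.8 °C = 97.7 K
γ̇_max² = ΔT_a·ρ·cp / (η·t_res) = [97.7 × 919 × 2413] / [3839 × 272.145] = 207.371 s⁻²
γ̇_max = sqrt(207.371) = 14.4004 s⁻¹
N_max = γ̇_max h / (πD) = 14.4004·0.00806/(π·0.0616) = 0.599762 rev/s → ×60 = 35.9857 rpm

value=35.99 rpm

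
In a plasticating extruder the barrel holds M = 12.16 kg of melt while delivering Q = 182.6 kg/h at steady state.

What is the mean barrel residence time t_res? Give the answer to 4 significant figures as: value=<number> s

value=239.7 s

Convert throughput: Q = 182.6 kg/h = 182.6/3600 = 0.0507222 kg/s
Mean residence time: t_res = M/Q_s = 12.16 kg / 0.0507222 kg/s = 239.737 s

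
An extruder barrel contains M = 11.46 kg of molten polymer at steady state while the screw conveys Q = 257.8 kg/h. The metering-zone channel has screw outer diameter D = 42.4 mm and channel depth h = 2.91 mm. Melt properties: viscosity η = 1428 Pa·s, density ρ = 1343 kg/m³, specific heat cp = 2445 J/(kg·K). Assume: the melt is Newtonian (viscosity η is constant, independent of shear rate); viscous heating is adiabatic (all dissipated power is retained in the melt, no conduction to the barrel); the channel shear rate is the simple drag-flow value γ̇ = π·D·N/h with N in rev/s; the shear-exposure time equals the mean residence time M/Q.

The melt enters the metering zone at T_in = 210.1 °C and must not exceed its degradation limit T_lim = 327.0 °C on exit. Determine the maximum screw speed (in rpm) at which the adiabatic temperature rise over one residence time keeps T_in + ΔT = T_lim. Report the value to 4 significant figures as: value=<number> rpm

value=53.72 rpm

Convert throughput: Q = 257.8 kg/h = 257.8/3600 = 0.0716111 kg/s
Mean residence time: t_res = M/Q_s = 11.46 kg / 0.0716111 kg/s = 160.031 s
D = 42.4 mm = 0.0424 m;  h = 2.91 mm = 0.00291 m
ΔT_a = T_lim − T_in = 327.0 °C − 210.1 °C = 116.9 K
γ̇_max² = ΔT_a·ρ·cp / (η·t_res) = [116.9 × 1343 × 2445] / [1428 × 160.031] = 1679.72 s⁻²
γ̇_max = √1679.72 = 40.9844 s⁻¹
N_max = γ̇_max h / (πD) = 40.9844·0.00291/(π·0.0424) = 0.895356 rev/s → ×60 = 53.7214 rpm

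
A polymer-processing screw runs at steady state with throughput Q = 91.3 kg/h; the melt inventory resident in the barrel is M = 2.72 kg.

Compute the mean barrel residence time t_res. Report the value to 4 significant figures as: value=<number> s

Throughput in SI: Q_s = 91.3 kg/h ÷ 3600 s/h = 0.0253611 kg/s
t_res = M / Q_s = 2.72 ÷ 0.0253611 = 107.251 s

value=107.3 s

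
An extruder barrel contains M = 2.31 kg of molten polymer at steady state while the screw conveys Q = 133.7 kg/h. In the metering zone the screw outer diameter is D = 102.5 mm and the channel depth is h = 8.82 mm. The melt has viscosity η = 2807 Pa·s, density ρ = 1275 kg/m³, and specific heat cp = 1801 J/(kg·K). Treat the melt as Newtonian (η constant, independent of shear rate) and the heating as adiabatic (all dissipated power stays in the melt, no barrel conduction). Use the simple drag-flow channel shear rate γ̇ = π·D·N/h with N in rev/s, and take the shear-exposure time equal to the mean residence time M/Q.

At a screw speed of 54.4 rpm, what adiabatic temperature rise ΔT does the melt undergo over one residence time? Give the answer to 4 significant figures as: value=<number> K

value=83.31 K

Throughput in SI: Q_s = 133.7 kg/h ÷ 3600 s/h = 0.0371389 kg/s
Mean residence time: t_res = M/Q_s = 2.31 kg / 0.0371389 kg/s = 62.199 s
D = 102.5 mm = 0.1025 m;  h = 8.82 mm = 0.00882 m;  N = 54.4 rpm / 60 = 0.906667 rev/s
Shear rate: γ̇ = πDN/h = π·0.1025·0.906667/0.00882 = 33.1019 s⁻¹
Adiabatic rise: ΔT = η γ̇² t_res / (ρ cp) = 2807·(33.1019)²·62.199 / (1275·1801) = 83.3119 K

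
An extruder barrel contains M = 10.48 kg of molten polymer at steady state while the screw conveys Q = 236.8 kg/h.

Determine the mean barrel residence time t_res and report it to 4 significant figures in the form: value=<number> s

value=159.3 s

Q_s = Q / 3600 = 236.8 / 3600 = 0.0657778 kg/s
t_res = M / Q_s = 10.48 ÷ 0.0657778 = 159.324 s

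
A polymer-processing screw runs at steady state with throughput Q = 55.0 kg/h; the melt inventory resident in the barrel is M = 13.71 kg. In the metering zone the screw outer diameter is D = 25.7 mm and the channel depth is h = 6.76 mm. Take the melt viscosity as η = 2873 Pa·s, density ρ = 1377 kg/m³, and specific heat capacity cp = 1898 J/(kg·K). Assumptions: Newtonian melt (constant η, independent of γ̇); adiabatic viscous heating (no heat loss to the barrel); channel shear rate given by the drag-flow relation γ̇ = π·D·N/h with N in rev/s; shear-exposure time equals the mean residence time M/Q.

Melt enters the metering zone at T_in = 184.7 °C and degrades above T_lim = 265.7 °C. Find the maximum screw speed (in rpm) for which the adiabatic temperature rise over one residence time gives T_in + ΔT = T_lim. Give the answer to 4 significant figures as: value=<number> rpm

value=45.52 rpm

Q_s = Q / 3600 = 55.0 / 3600 = 0.0152778 kg/s
t_res = M / Q_s = 13.71 / 0.0152778 = 897.382 s
D = 25.7 mm = 0.0257 m;  h = 6.76 mm = 0.00676 m
Allowable rise: ΔT_a = T_lim − T_in = 265.7 − 184.7 = 81 K
γ̇_max² = ΔT_a·ρ·cp / (η·t_res) = [81 × 1377 × 1898] / [2873 × 897.382] = 82.1112 s⁻²
γ̇_max = √82.1112 = 9.06152 s⁻¹
N_max = γ̇_max·h / (π·D) = 9.06152 · 0.00676 / (π · 0.0257) = 0.758691 rev/s = 45.5215 rpm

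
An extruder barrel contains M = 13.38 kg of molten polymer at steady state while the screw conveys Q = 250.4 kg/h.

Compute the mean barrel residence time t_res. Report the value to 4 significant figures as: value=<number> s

Convert throughput: Q = 250.4 kg/h = 250.4/3600 = 0.0695556 kg/s
t_res = M / Q_s = 13.38 / 0.0695556 = 192.364 s

value=192.4 s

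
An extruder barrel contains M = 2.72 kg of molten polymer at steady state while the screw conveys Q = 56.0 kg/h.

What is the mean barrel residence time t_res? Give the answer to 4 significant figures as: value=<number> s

Q_s = Q / 3600 = 56.0 / 3600 = 0.0155556 kg/s
t_res = M / Q_s = 2.72 ÷ 0.0155556 = 174.857 s

value=174.9 s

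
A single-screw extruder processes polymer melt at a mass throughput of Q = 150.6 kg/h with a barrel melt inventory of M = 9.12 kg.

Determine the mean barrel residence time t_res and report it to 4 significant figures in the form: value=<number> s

value=218.0 s

Q_s = Q / 3600 = 150.6 / 3600 = 0.0418333 kg/s
t_res = M / Q_s = 9.12 / 0.0418333 = 218.008 s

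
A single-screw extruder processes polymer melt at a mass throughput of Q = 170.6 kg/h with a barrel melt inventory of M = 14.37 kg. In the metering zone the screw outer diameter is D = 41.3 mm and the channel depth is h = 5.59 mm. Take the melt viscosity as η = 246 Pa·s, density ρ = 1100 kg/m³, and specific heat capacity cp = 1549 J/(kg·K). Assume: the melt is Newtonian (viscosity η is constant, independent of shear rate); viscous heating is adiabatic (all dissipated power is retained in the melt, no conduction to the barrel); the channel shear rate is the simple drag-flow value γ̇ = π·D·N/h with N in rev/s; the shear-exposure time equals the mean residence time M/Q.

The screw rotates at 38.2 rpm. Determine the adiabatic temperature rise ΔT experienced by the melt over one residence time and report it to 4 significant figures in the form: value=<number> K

value=9.560 K

Throughput in SI: Q_s = 170.6 kg/h ÷ 3600 s/h = 0.0473889 kg/s
Mean residence time: t_res = M/Q_s = 14.37 kg / 0.0473889 kg/s = 303.236 s
D = 41.3 mm = 0.0413 m;  h = 5.59 mm = 0.00559 m;  N = 38.2 rpm / 60 = 0.636667 rev/s
Shear rate: γ̇ = πDN/h = π·0.0413·0.636667/0.00559 = 14.7775 s⁻¹
Adiabatic rise: ΔT = η γ̇² t_res / (ρ cp) = 246·(14.7775)²·303.236 / (1100·1549) = 9.5603 K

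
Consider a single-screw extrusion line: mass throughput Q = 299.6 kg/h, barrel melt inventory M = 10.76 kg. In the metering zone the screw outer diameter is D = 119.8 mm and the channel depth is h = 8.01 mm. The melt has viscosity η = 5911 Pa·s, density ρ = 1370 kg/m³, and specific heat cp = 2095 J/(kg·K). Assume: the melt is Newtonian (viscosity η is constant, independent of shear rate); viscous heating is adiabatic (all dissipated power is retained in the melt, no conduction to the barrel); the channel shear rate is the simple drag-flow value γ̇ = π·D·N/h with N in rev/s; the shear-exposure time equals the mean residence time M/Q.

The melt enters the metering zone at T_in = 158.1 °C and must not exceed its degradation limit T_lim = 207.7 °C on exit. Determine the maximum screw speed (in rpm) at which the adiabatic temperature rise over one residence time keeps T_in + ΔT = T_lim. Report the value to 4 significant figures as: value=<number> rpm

Q_s = Q / 3600 = 299.6 / 3600 = 0.0832222 kg/s
t_res = M / Q_s = 10.76 ÷ 0.0832222 = 129.292 s
Convert to metres: D = 0.1198 m, h = 0.00801 m
Allowable rise: ΔT_a = T_lim − T_in = 207.7 − 158.1 = 49.6 K
γ̇_max² = ΔT_a·ρ·cp / (η·t_res) = [49.6 × 1370 × 2095] / [5911 × 129.292] = 186.274 s⁻²
Take the square root: γ̇_max = √(186.274) = 13.6482 s⁻¹
Solve γ̇ = πDN/h for N: N_max = γ̇_max·h/(π·D) = 13.6482 × 0.00801 / (π × 0.1198) = 0.29047 rev/s = 17.4282 rpm

value=17.43 rpm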